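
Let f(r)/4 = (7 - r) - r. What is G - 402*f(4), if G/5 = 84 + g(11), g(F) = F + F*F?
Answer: 2688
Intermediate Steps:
g(F) = F + F**2
f(r) = 28 - 8*r (f(r) = 4*((7 - r) - r) = 4*(7 - 2*r) = 28 - 8*r)
G = 1080 (G = 5*(84 + 11*(1 + 11)) = 5*(84 + 11*12) = 5*(84 + 132) = 5*216 = 1080)
G - 402*f(4) = 1080 - 402*(28 - 8*4) = 1080 - 402*(28 - 32) = 1080 - 402*(-4) = 1080 + 1608 = 2688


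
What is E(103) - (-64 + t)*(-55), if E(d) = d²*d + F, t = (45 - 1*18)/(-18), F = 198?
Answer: 2178645/2 ≈ 1.0893e+6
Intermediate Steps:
t = -3/2 (t = (45 - 18)*(-1/18) = 27*(-1/18) = -3/2 ≈ -1.5000)
E(d) = 198 + d³ (E(d) = d²*d + 198 = d³ + 198 = 198 + d³)
E(103) - (-64 + t)*(-55) = (198 + 103³) - (-64 - 3/2)*(-55) = (198 + 1092727) - (-131)*(-55)/2 = 1092925 - 1*7205/2 = 1092925 - 7205/2 = 2178645/2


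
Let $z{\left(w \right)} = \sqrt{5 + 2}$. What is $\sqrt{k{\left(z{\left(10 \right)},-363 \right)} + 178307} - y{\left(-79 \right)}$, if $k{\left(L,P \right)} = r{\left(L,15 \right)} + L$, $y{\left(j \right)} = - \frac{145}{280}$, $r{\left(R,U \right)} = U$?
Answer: $\frac{29}{56} + \sqrt{178322 + \sqrt{7}} \approx 422.8$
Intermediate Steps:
$z{\left(w \right)} = \sqrt{7}$
$y{\left(j \right)} = - \frac{29}{56}$ ($y{\left(j \right)} = \left(-145\right) \frac{1}{280} = - \frac{29}{56}$)
$k{\left(L,P \right)} = 15 + L$
$\sqrt{k{\left(z{\left(10 \right)},-363 \right)} + 178307} - y{\left(-79 \right)} = \sqrt{\left(15 + \sqrt{7}\right) + 178307} - - \frac{29}{56} = \sqrt{178322 + \sqrt{7}} + \frac{29}{56} = \frac{29}{56} + \sqrt{178322 + \sqrt{7}}$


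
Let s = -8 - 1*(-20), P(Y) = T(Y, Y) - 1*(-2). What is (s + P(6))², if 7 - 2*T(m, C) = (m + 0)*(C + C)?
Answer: 1369/4 ≈ 342.25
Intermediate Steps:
T(m, C) = 7/2 - C*m (T(m, C) = 7/2 - (m + 0)*(C + C)/2 = 7/2 - m*2*C/2 = 7/2 - C*m)
P(Y) = 11/2 - Y² (P(Y) = (7/2 - Y*Y) - 1*(-2) = (7/2 - Y²) + 2 = 11/2 - Y²)
s = 12 (s = -8 + 20 = 12)
(s + P(6))² = (12 + (11/2 - 1*6²))² = (12 + (11/2 - 1*36))² = (12 + (11/2 - 36))² = (12 - 61/2)² = (-37/2)² = 1369/4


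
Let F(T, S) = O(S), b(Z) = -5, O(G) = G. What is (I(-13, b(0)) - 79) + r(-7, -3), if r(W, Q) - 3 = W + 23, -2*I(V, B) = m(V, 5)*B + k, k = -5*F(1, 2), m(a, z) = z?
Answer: -85/2 ≈ -42.500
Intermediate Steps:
F(T, S) = S
k = -10 (k = -5*2 = -10)
I(V, B) = 5 - 5*B/2 (I(V, B) = -(5*B - 10)/2 = -(-10 + 5*B)/2 = 5 - 5*B/2)
r(W, Q) = 26 + W (r(W, Q) = 3 + (W + 23) = 3 + (23 + W) = 26 + W)
(I(-13, b(0)) - 79) + r(-7, -3) = ((5 - 5/2*(-5)) - 79) + (26 - 7) = ((5 + 25/2) - 79) + 19 = (35/2 - 79) + 19 = -123/2 + 19 = -85/2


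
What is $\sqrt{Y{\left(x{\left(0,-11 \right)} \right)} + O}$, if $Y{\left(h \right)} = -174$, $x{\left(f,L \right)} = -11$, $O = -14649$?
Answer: $9 i \sqrt{183} \approx 121.75 i$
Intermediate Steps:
$\sqrt{Y{\left(x{\left(0,-11 \right)} \right)} + O} = \sqrt{-174 - 14649} = \sqrt{-14823} = 9 i \sqrt{183}$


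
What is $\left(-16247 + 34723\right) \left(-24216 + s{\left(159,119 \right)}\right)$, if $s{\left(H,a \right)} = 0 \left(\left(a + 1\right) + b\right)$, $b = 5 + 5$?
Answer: $-447414816$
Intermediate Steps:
$b = 10$
$s{\left(H,a \right)} = 0$ ($s{\left(H,a \right)} = 0 \left(\left(a + 1\right) + 10\right) = 0 \left(\left(1 + a\right) + 10\right) = 0 \left(11 + a\right) = 0$)
$\left(-16247 + 34723\right) \left(-24216 + s{\left(159,119 \right)}\right) = \left(-16247 + 34723\right) \left(-24216 + 0\right) = 18476 \left(-24216\right) = -447414816$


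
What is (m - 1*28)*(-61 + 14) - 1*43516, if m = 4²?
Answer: -42952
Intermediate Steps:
m = 16
(m - 1*28)*(-61 + 14) - 1*43516 = (16 - 1*28)*(-61 + 14) - 1*43516 = (16 - 28)*(-47) - 43516 = -12*(-47) - 43516 = 564 - 43516 = -42952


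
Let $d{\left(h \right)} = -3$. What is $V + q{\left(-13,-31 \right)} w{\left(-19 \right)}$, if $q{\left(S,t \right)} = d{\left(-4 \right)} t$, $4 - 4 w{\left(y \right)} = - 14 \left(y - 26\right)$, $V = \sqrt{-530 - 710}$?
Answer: $- \frac{29109}{2} + 2 i \sqrt{310} \approx -14555.0 + 35.214 i$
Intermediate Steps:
$V = 2 i \sqrt{310}$ ($V = \sqrt{-1240} = 2 i \sqrt{310} \approx 35.214 i$)
$w{\left(y \right)} = -90 + \frac{7 y}{2}$ ($w{\left(y \right)} = 1 - \frac{\left(-14\right) \left(y - 26\right)}{4} = 1 - \frac{\left(-14\right) \left(-26 + y\right)}{4} = 1 - \frac{364 - 14 y}{4} = 1 + \left(-91 + \frac{7 y}{2}\right) = -90 + \frac{7 y}{2}$)
$q{\left(S,t \right)} = - 3 t$
$V + q{\left(-13,-31 \right)} w{\left(-19 \right)} = 2 i \sqrt{310} + \left(-3\right) \left(-31\right) \left(-90 + \frac{7}{2} \left(-19\right)\right) = 2 i \sqrt{310} + 93 \left(-90 - \frac{133}{2}\right) = 2 i \sqrt{310} + 93 \left(- \frac{313}{2}\right) = 2 i \sqrt{310} - \frac{29109}{2} = - \frac{29109}{2} + 2 i \sqrt{310}$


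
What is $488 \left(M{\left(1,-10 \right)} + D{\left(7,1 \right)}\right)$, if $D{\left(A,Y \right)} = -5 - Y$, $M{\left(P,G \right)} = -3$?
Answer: $-4392$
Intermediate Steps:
$488 \left(M{\left(1,-10 \right)} + D{\left(7,1 \right)}\right) = 488 \left(-3 - 6\right) = 488 \left(-9\right) = -4392$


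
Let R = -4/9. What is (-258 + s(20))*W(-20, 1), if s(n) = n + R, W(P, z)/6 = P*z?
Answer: 85840/3 ≈ 28613.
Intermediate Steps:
W(P, z) = 6*P*z (W(P, z) = 6*(P*z) = 6*P*z)
R = -4/9 (R = -4*1/9 = -4/9 ≈ -0.44444)
s(n) = -4/9 + n (s(n) = n - 4/9 = -4/9 + n)
(-258 + s(20))*W(-20, 1) = (-258 + (-4/9 + 20))*(6*(-20)*1) = (-258 + 176/9)*(-120) = -2146/9*(-120) = 85840/3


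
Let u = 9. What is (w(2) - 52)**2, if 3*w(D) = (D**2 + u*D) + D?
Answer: 1936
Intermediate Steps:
w(D) = D**2/3 + 10*D/3 (w(D) = ((D**2 + 9*D) + D)/3 = (D**2 + 10*D)/3 = D**2/3 + 10*D/3)
(w(2) - 52)**2 = ((1/3)*2*(10 + 2) - 52)**2 = ((1/3)*2*12 - 52)**2 = (8 - 52)**2 = (-44)**2 = 1936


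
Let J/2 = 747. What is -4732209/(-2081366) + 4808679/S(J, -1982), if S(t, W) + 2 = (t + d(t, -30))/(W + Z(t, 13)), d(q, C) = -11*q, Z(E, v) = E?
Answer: 1221068279154327/7266048706 ≈ 1.6805e+5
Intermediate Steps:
J = 1494 (J = 2*747 = 1494)
S(t, W) = -2 - 10*t/(W + t) (S(t, W) = -2 + (t - 11*t)/(W + t) = -2 + (-10*t)/(W + t) = -2 - 10*t/(W + t))
-4732209/(-2081366) + 4808679/S(J, -1982) = -4732209/(-2081366) + 4808679/((2*(-1*(-1982) - 6*1494)/(-1982 + 1494))) = -4732209*(-1/2081366) + 4808679/((2*(1982 - 8964)/(-488))) = 4732209/2081366 + 4808679/((2*(-1/488)*(-6982))) = 4732209/2081366 + 4808679/(3491/122) = 4732209/2081366 + 4808679*(122/3491) = 4732209/2081366 + 586658838/3491 = 1221068279154327/7266048706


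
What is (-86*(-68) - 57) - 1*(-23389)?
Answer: 29180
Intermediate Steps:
(-86*(-68) - 57) - 1*(-23389) = (5848 - 57) + 23389 = 5791 + 23389 = 29180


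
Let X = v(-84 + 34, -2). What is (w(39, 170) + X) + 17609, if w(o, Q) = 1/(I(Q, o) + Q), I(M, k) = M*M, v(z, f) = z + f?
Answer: 510381991/29070 ≈ 17557.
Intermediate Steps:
v(z, f) = f + z
I(M, k) = M**2
w(o, Q) = 1/(Q + Q**2) (w(o, Q) = 1/(Q**2 + Q) = 1/(Q + Q**2))
X = -52 (X = -2 + (-84 + 34) = -2 - 50 = -52)
(w(39, 170) + X) + 17609 = (1/(170*(1 + 170)) - 52) + 17609 = ((1/170)/171 - 52) + 17609 = ((1/170)*(1/171) - 52) + 17609 = (1/29070 - 52) + 17609 = -1511639/29070 + 17609 = 510381991/29070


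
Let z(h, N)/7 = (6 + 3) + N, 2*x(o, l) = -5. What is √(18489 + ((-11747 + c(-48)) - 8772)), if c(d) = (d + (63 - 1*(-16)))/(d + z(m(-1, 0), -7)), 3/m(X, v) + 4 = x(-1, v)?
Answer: I*√2347734/34 ≈ 45.066*I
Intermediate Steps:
x(o, l) = -5/2 (x(o, l) = (½)*(-5) = -5/2)
m(X, v) = -6/13 (m(X, v) = 3/(-4 - 5/2) = 3/(-13/2) = 3*(-2/13) = -6/13)
z(h, N) = 63 + 7*N (z(h, N) = 7*((6 + 3) + N) = 7*(9 + N) = 63 + 7*N)
c(d) = (79 + d)/(14 + d) (c(d) = (d + (63 - 1*(-16)))/(d + (63 + 7*(-7))) = (d + (63 + 16))/(d + (63 - 49)) = (d + 79)/(d + 14) = (79 + d)/(14 + d))
√(18489 + ((-11747 + c(-48)) - 8772)) = √(18489 + ((-11747 + (79 - 48)/(14 - 48)) - 8772)) = √(18489 + ((-11747 + 31/(-34)) - 8772)) = √(18489 + ((-11747 - 1/34*31) - 8772)) = √(18489 + ((-11747 - 31/34) - 8772)) = √(18489 + (-399429/34 - 8772)) = √(18489 - 697677/34) = √(-69051/34) = I*√2347734/34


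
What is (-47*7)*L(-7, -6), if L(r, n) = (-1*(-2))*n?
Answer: 3948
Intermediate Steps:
L(r, n) = 2*n
(-47*7)*L(-7, -6) = (-47*7)*(2*(-6)) = -329*(-12) = 3948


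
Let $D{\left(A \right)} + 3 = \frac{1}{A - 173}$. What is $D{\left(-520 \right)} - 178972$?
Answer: $- \frac{124029676}{693} \approx -1.7898 \cdot 10^{5}$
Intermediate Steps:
$D{\left(A \right)} = -3 + \frac{1}{-173 + A}$ ($D{\left(A \right)} = -3 + \frac{1}{A - 173} = -3 + \frac{1}{-173 + A}$)
$D{\left(-520 \right)} - 178972 = \frac{520 - -1560}{-173 - 520} - 178972 = \frac{520 + 1560}{-693} - 178972 = \left(- \frac{1}{693}\right) 2080 - 178972 = - \frac{2080}{693} - 178972 = - \frac{124029676}{693}$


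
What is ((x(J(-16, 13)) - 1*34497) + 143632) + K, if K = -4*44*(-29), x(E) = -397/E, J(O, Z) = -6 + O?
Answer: 2513655/22 ≈ 1.1426e+5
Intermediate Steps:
K = 5104 (K = -176*(-29) = 5104)
((x(J(-16, 13)) - 1*34497) + 143632) + K = ((-397/(-6 - 16) - 1*34497) + 143632) + 5104 = ((-397/(-22) - 34497) + 143632) + 5104 = ((-397*(-1/22) - 34497) + 143632) + 5104 = ((397/22 - 34497) + 143632) + 5104 = (-758537/22 + 143632) + 5104 = 2401367/22 + 5104 = 2513655/22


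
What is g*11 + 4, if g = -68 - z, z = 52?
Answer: -1316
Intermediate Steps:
g = -120 (g = -68 - 1*52 = -68 - 52 = -120)
g*11 + 4 = -120*11 + 4 = -1320 + 4 = -1316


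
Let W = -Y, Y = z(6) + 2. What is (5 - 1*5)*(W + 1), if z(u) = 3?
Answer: 0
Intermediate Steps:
Y = 5 (Y = 3 + 2 = 5)
W = -5 (W = -1*5 = -5)
(5 - 1*5)*(W + 1) = (5 - 1*5)*(-5 + 1) = (5 - 5)*(-4) = 0*(-4) = 0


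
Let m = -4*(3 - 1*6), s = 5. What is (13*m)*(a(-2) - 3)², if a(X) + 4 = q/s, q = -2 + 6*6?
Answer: 156/25 ≈ 6.2400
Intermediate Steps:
q = 34 (q = -2 + 36 = 34)
a(X) = 14/5 (a(X) = -4 + 34/5 = 14/5)
m = 12 (m = -4*(3 - 6) = -4*(-3) = 12)
(13*m)*(a(-2) - 3)² = (13*12)*(14/5 - 3)² = 156*(-⅕)² = 156*(1/25) = 156/25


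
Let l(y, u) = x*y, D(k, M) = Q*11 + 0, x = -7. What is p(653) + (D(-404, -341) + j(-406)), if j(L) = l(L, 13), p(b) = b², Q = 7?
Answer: 429328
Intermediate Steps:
D(k, M) = 77 (D(k, M) = 7*11 + 0 = 77 + 0 = 77)
l(y, u) = -7*y
j(L) = -7*L
p(653) + (D(-404, -341) + j(-406)) = 653² + (77 - 7*(-406)) = 426409 + (77 + 2842) = 426409 + 2919 = 429328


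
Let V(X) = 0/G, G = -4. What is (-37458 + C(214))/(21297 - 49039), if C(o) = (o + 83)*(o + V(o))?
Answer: -13050/13871 ≈ -0.94081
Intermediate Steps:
V(X) = 0 (V(X) = 0/(-4) = 0*(-1/4) = 0)
C(o) = o*(83 + o) (C(o) = (o + 83)*(o + 0) = (83 + o)*o = o*(83 + o))
(-37458 + C(214))/(21297 - 49039) = (-37458 + 214*(83 + 214))/(21297 - 49039) = (-37458 + 214*297)/(-27742) = (-37458 + 63558)*(-1/27742) = 26100*(-1/27742) = -13050/13871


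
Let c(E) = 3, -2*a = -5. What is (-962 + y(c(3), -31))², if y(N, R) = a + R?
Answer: 3924361/4 ≈ 9.8109e+5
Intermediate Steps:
a = 5/2 (a = -½*(-5) = 5/2 ≈ 2.5000)
y(N, R) = 5/2 + R
(-962 + y(c(3), -31))² = (-962 + (5/2 - 31))² = (-962 - 57/2)² = (-1981/2)² = 3924361/4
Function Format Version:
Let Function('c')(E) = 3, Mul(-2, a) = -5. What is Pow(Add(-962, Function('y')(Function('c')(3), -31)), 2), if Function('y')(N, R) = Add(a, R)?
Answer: Rational(3924361, 4) ≈ 9.8109e+5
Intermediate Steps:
a = Rational(5, 2) (a = Mul(Rational(-1, 2), -5) = Rational(5, 2) ≈ 2.5000)
Function('y')(N, R) = Add(Rational(5, 2), R)
Pow(Add(-962, Function('y')(Function('c')(3), -31)), 2) = Pow(Add(-962, Add(Rational(5, 2), -31)), 2) = Pow(Add(-962, Rational(-57, 2)), 2) = Pow(Rational(-1981, 2), 2) = Rational(3924361, 4)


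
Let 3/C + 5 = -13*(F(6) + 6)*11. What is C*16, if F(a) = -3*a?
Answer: 48/1711 ≈ 0.028054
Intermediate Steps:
C = 3/1711 (C = 3/(-5 - 13*(-3*6 + 6)*11) = 3/(-5 - 13*(-18 + 6)*11) = 3/(-5 - 13*(-12)*11) = 3/(-5 + 156*11) = 3/(-5 + 1716) = 3/1711 ≈ 0.0017534)
C*16 = (3/1711)*16 = 48/1711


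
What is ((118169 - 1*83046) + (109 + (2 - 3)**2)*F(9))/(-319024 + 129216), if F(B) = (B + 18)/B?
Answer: -35453/189808 ≈ -0.18678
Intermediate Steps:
F(B) = (18 + B)/B
((118169 - 1*83046) + (109 + (2 - 3)**2)*F(9))/(-319024 + 129216) = ((118169 - 1*83046) + (109 + (2 - 3)**2)*((18 + 9)/9))/(-319024 + 129216) = ((118169 - 83046) + (109 + (-1)**2)*((1/9)*27))/(-189808) = (35123 + (109 + 1)*3)*(-1/189808) = (35123 + 110*3)*(-1/189808) = (35123 + 330)*(-1/189808) = 35453*(-1/189808) = -35453/189808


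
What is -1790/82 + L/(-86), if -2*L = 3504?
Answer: -2569/1763 ≈ -1.4572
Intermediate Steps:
L = -1752 (L = -½*3504 = -1752)
-1790/82 + L/(-86) = -1790/82 - 1752/(-86) = -1790*1/82 - 1752*(-1/86) = -895/41 + 876/43 = -2569/1763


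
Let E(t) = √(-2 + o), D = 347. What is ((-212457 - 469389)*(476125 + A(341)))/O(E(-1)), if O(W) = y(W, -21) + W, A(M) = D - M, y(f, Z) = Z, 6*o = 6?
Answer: 3408804187173/221 + 162324008913*I/221 ≈ 1.5424e+10 + 7.345e+8*I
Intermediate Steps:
o = 1 (o = (⅙)*6 = 1)
A(M) = 347 - M
E(t) = I (E(t) = √(-2 + 1) = √(-1) = I)
O(W) = -21 + W
((-212457 - 469389)*(476125 + A(341)))/O(E(-1)) = ((-212457 - 469389)*(476125 + (347 - 1*341)))/(-21 + I) = (-681846*(476125 + (347 - 341)))*((-21 - I)/442) = (-681846*(476125 + 6))*((-21 - I)/442) = (-681846*476131)*((-21 - I)/442) = -162324008913*(-21 - I)/221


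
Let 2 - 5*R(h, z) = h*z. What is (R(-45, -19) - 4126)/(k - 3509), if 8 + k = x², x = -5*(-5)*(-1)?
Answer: 7161/4820 ≈ 1.4857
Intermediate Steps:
R(h, z) = ⅖ - h*z/5
x = -25 (x = 25*(-1) = -25)
k = 617 (k = -8 + (-25)² = -8 + 625 = 617)
(R(-45, -19) - 4126)/(k - 3509) = ((⅖ - ⅕*(-45)*(-19)) - 4126)/(617 - 3509) = ((⅖ - 171) - 4126)/(-2892) = (-853/5 - 4126)*(-1/2892) = -21483/5*(-1/2892) = 7161/4820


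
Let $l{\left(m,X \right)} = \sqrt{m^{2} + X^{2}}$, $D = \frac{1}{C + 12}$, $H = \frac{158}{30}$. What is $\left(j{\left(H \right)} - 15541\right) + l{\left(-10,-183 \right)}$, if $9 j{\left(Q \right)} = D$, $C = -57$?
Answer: $- \frac{6294106}{405} + \sqrt{33589} \approx -15358.0$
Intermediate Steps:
$H = \frac{79}{15}$ ($H = 158 \cdot \frac{1}{30} = \frac{79}{15} \approx 5.2667$)
$D = - \frac{1}{45}$ ($D = \frac{1}{-57 + 12} = \frac{1}{-45} = - \frac{1}{45} \approx -0.022222$)
$j{\left(Q \right)} = - \frac{1}{405}$ ($j{\left(Q \right)} = \frac{1}{9} \left(- \frac{1}{45}\right) = - \frac{1}{405}$)
$l{\left(m,X \right)} = \sqrt{X^{2} + m^{2}}$
$\left(j{\left(H \right)} - 15541\right) + l{\left(-10,-183 \right)} = \left(- \frac{1}{405} - 15541\right) + \sqrt{\left(-183\right)^{2} + \left(-10\right)^{2}} = - \frac{6294106}{405} + \sqrt{33489 + 100} = - \frac{6294106}{405} + \sqrt{33589}$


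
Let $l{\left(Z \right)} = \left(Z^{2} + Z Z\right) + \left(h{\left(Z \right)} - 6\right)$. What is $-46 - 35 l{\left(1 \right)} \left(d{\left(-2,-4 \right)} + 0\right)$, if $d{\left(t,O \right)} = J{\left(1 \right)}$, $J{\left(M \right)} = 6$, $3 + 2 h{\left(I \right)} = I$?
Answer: $1004$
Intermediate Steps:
$h{\left(I \right)} = - \frac{3}{2} + \frac{I}{2}$
$d{\left(t,O \right)} = 6$
$l{\left(Z \right)} = - \frac{15}{2} + \frac{Z}{2} + 2 Z^{2}$ ($l{\left(Z \right)} = \left(Z^{2} + Z Z\right) + \left(\left(- \frac{3}{2} + \frac{Z}{2}\right) - 6\right) = \left(Z^{2} + Z^{2}\right) + \left(\left(- \frac{3}{2} + \frac{Z}{2}\right) - 6\right) = 2 Z^{2} + \left(- \frac{15}{2} + \frac{Z}{2}\right) = - \frac{15}{2} + \frac{Z}{2} + 2 Z^{2}$)
$-46 - 35 l{\left(1 \right)} \left(d{\left(-2,-4 \right)} + 0\right) = -46 - 35 \left(- \frac{15}{2} + \frac{1}{2} \cdot 1 + 2 \cdot 1^{2}\right) \left(6 + 0\right) = -46 - 35 \left(- \frac{15}{2} + \frac{1}{2} + 2 \cdot 1\right) 6 = -46 - 35 \left(- \frac{15}{2} + \frac{1}{2} + 2\right) 6 = -46 - 35 \left(\left(-5\right) 6\right) = -46 - -1050 = -46 + 1050 = 1004$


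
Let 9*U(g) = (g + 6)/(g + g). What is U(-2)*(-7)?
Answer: 7/9 ≈ 0.77778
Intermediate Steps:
U(g) = (6 + g)/(18*g) (U(g) = ((g + 6)/(g + g))/9 = ((6 + g)/((2*g)))/9 = ((6 + g)*(1/(2*g)))/9 = ((6 + g)/(2*g))/9 = (6 + g)/(18*g))
U(-2)*(-7) = ((1/18)*(6 - 2)/(-2))*(-7) = ((1/18)*(-1/2)*4)*(-7) = -1/9*(-7) = 7/9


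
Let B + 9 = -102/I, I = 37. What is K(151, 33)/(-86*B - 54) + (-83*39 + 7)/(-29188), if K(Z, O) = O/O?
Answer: 28865179/258401364 ≈ 0.11171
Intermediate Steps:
K(Z, O) = 1
B = -435/37 (B = -9 - 102/37 = -435/37 ≈ -11.757)
K(151, 33)/(-86*B - 54) + (-83*39 + 7)/(-29188) = 1/(-86*(-435/37) - 54) + (-83*39 + 7)/(-29188) = 1/(37410/37 - 54) + (-3237 + 7)*(-1/29188) = 1/(35412/37) - 3230*(-1/29188) = 1*(37/35412) + 1615/14594 = 37/35412 + 1615/14594 = 28865179/258401364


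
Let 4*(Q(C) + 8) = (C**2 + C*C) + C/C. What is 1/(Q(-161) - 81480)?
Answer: -4/274109 ≈ -1.4593e-5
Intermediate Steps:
Q(C) = -31/4 + C**2/2 (Q(C) = -8 + ((C**2 + C*C) + C/C)/4 = -8 + ((C**2 + C**2) + 1)/4 = -8 + (2*C**2 + 1)/4 = -8 + (1 + 2*C**2)/4 = -8 + (1/4 + C**2/2) = -31/4 + C**2/2)
1/(Q(-161) - 81480) = 1/((-31/4 + (1/2)*(-161)**2) - 81480) = 1/((-31/4 + (1/2)*25921) - 81480) = 1/((-31/4 + 25921/2) - 81480) = 1/(51811/4 - 81480) = 1/(-274109/4) = -4/274109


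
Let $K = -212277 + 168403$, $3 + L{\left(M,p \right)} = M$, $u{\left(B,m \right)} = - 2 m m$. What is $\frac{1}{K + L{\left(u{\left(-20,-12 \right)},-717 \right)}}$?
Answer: $- \frac{1}{44165} \approx -2.2642 \cdot 10^{-5}$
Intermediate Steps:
$u{\left(B,m \right)} = - 2 m^{2}$
$L{\left(M,p \right)} = -3 + M$
$K = -43874$
$\frac{1}{K + L{\left(u{\left(-20,-12 \right)},-717 \right)}} = \frac{1}{-43874 - \left(3 + 2 \left(-12\right)^{2}\right)} = \frac{1}{-43874 - 291} = \frac{1}{-44165} = - \frac{1}{44165}$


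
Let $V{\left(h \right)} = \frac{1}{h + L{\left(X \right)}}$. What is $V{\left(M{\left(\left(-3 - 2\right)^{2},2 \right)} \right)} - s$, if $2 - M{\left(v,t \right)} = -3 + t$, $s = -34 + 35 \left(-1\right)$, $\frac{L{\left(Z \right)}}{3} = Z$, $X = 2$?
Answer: $\frac{622}{9} \approx 69.111$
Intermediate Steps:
$L{\left(Z \right)} = 3 Z$
$s = -69$ ($s = -34 - 35 = -69$)
$M{\left(v,t \right)} = 5 - t$ ($M{\left(v,t \right)} = 2 - \left(-3 + t\right) = 5 - t$)
$V{\left(h \right)} = \frac{1}{6 + h}$ ($V{\left(h \right)} = \frac{1}{h + 3 \cdot 2} = \frac{1}{h + 6} = \frac{1}{6 + h}$)
$V{\left(M{\left(\left(-3 - 2\right)^{2},2 \right)} \right)} - s = \frac{1}{6 + \left(5 - 2\right)} - -69 = \frac{1}{6 + \left(5 - 2\right)} + 69 = \frac{1}{6 + 3} + 69 = \frac{1}{9} + 69 = \frac{622}{9}$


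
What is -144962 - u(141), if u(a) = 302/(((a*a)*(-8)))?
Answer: -11527957937/79524 ≈ -1.4496e+5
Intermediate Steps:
u(a) = -151/(4*a**2) (u(a) = 302/((a**2*(-8))) = 302/((-8*a**2)) = 302*(-1/(8*a**2)) = -151/(4*a**2))
-144962 - u(141) = -144962 - (-151)/(4*141**2) = -144962 - (-151)/(4*19881) = -144962 - 1*(-151/79524) = -144962 + 151/79524 = -11527957937/79524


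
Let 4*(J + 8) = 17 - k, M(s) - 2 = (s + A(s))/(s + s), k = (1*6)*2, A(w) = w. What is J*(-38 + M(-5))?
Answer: 945/4 ≈ 236.25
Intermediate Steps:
k = 12 (k = 6*2 = 12)
M(s) = 3 (M(s) = 2 + (s + s)/(s + s) = 2 + (2*s)/((2*s)) = 2 + (2*s)*(1/(2*s)) = 2 + 1 = 3)
J = -27/4 (J = -8 + (17 - 1*12)/4 = -8 + (17 - 12)/4 = -8 + (¼)*5 = -8 + 5/4 = -27/4 ≈ -6.7500)
J*(-38 + M(-5)) = -27*(-38 + 3)/4 = -27/4*(-35) = 945/4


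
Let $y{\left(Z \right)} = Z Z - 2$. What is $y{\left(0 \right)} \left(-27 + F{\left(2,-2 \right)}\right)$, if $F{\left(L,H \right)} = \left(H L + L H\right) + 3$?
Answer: $64$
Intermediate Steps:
$F{\left(L,H \right)} = 3 + 2 H L$ ($F{\left(L,H \right)} = \left(H L + H L\right) + 3 = 2 H L + 3 = 3 + 2 H L$)
$y{\left(Z \right)} = -2 + Z^{2}$ ($y{\left(Z \right)} = Z^{2} - 2 = -2 + Z^{2}$)
$y{\left(0 \right)} \left(-27 + F{\left(2,-2 \right)}\right) = \left(-2 + 0^{2}\right) \left(-27 + \left(3 + 2 \left(-2\right) 2\right)\right) = \left(-2 + 0\right) \left(-27 + \left(3 - 8\right)\right) = - 2 \left(-27 - 5\right) = \left(-2\right) \left(-32\right) = 64$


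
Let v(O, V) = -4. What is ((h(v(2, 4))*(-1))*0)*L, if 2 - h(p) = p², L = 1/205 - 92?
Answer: 0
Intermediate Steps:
L = -18859/205 (L = 1/205 - 92 = -18859/205 ≈ -91.995)
h(p) = 2 - p²
((h(v(2, 4))*(-1))*0)*L = (((2 - 1*(-4)²)*(-1))*0)*(-18859/205) = (((2 - 1*16)*(-1))*0)*(-18859/205) = (((2 - 16)*(-1))*0)*(-18859/205) = (-14*(-1)*0)*(-18859/205) = (14*0)*(-18859/205) = 0*(-18859/205) = 0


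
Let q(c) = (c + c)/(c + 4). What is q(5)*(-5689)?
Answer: -56890/9 ≈ -6321.1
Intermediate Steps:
q(c) = 2*c/(4 + c) (q(c) = (2*c)/(4 + c) = 2*c/(4 + c))
q(5)*(-5689) = (2*5/(4 + 5))*(-5689) = (2*5/9)*(-5689) = (2*5*(1/9))*(-5689) = (10/9)*(-5689) = -56890/9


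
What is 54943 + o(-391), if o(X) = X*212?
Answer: -27949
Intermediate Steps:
o(X) = 212*X
54943 + o(-391) = 54943 + 212*(-391) = 54943 - 82892 = -27949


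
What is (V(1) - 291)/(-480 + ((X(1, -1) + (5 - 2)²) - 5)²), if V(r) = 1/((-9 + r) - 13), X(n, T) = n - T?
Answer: 1528/2331 ≈ 0.65551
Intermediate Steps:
V(r) = 1/(-22 + r)
(V(1) - 291)/(-480 + ((X(1, -1) + (5 - 2)²) - 5)²) = (1/(-22 + 1) - 291)/(-480 + (((1 - 1*(-1)) + (5 - 2)²) - 5)²) = (1/(-21) - 291)/(-480 + (((1 + 1) + 3²) - 5)²) = (-1/21 - 291)/(-480 + ((2 + 9) - 5)²) = -6112/(21*(-480 + (11 - 5)²)) = -6112/(21*(-480 + 6²)) = -6112/(21*(-480 + 36)) = -6112/21/(-444) = -6112/21*(-1/444) = 1528/2331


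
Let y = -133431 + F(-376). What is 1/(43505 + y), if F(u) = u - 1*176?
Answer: -1/90478 ≈ -1.1052e-5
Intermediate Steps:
F(u) = -176 + u (F(u) = u - 176 = -176 + u)
y = -133983 (y = -133431 + (-176 - 376) = -133431 - 552 = -133983)
1/(43505 + y) = 1/(43505 - 133983) = 1/(-90478) = -1/90478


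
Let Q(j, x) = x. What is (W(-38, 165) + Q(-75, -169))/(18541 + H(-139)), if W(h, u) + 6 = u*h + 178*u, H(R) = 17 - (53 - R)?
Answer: 22925/18366 ≈ 1.2482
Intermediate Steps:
H(R) = -36 + R (H(R) = 17 + (-53 + R) = -36 + R)
W(h, u) = -6 + 178*u + h*u (W(h, u) = -6 + (u*h + 178*u) = -6 + (h*u + 178*u) = -6 + (178*u + h*u) = -6 + 178*u + h*u)
(W(-38, 165) + Q(-75, -169))/(18541 + H(-139)) = ((-6 + 178*165 - 38*165) - 169)/(18541 + (-36 - 139)) = ((-6 + 29370 - 6270) - 169)/(18541 - 175) = (23094 - 169)/18366 = 22925*(1/18366) = 22925/18366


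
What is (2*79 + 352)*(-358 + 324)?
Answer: -17340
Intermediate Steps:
(2*79 + 352)*(-358 + 324) = (158 + 352)*(-34) = 510*(-34) = -17340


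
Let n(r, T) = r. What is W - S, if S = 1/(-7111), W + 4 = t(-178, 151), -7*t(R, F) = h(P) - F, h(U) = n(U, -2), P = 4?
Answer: 120888/7111 ≈ 17.000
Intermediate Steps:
h(U) = U
t(R, F) = -4/7 + F/7 (t(R, F) = -(4 - F)/7 = -4/7 + F/7)
W = 17 (W = -4 + (-4/7 + (⅐)*151) = -4 + (-4/7 + 151/7) = -4 + 21 = 17)
S = -1/7111 ≈ -0.00014063
W - S = 17 - 1*(-1/7111) = 17 + 1/7111 = 120888/7111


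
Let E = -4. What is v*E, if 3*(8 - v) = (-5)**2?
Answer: 4/3 ≈ 1.3333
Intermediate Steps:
v = -1/3 (v = 8 - 1/3*(-5)**2 = 8 - 1/3*25 = 8 - 25/3 = -1/3 ≈ -0.33333)
v*E = -1/3*(-4) = 4/3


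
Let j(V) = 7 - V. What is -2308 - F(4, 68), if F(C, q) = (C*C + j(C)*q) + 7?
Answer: -2535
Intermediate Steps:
F(C, q) = 7 + C² + q*(7 - C) (F(C, q) = (C*C + (7 - C)*q) + 7 = (C² + q*(7 - C)) + 7 = 7 + C² + q*(7 - C))
-2308 - F(4, 68) = -2308 - (7 + 4² - 1*68*(-7 + 4)) = -2308 - (7 + 16 - 1*68*(-3)) = -2308 - (7 + 16 + 204) = -2308 - 1*227 = -2308 - 227 = -2535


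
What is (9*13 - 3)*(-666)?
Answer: -75924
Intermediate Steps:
(9*13 - 3)*(-666) = (117 - 3)*(-666) = 114*(-666) = -75924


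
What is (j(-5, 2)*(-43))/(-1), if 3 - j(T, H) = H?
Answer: 43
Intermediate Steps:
j(T, H) = 3 - H
(j(-5, 2)*(-43))/(-1) = ((3 - 1*2)*(-43))/(-1) = ((3 - 2)*(-43))*(-1) = (1*(-43))*(-1) = -43*(-1) = 43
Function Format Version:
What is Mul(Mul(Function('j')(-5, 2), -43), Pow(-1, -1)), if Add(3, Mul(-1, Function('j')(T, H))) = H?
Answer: 43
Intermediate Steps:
Function('j')(T, H) = Add(3, Mul(-1, H))
Mul(Mul(Function('j')(-5, 2), -43), Pow(-1, -1)) = Mul(Mul(Add(3, Mul(-1, 2)), -43), Pow(-1, -1)) = Mul(Mul(Add(3, -2), -43), -1) = Mul(Mul(1, -43), -1) = Mul(-43, -1) = 43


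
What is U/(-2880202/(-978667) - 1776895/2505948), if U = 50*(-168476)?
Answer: -20659273564003720800/5478647942531 ≈ -3.7709e+6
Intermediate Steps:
U = -8423800
U/(-2880202/(-978667) - 1776895/2505948) = -8423800/(-2880202/(-978667) - 1776895/2505948) = -8423800/(-2880202*(-1/978667) - 1776895*1/2505948) = -8423800/(2880202/978667 - 1776895/2505948) = -8423800/5478647942531/2452488611316 = -8423800*2452488611316/5478647942531 = -20659273564003720800/5478647942531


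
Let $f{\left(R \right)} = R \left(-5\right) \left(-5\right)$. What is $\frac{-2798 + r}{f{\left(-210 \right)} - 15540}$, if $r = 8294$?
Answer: $- \frac{916}{3465} \approx -0.26436$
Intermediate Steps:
$f{\left(R \right)} = 25 R$ ($f{\left(R \right)} = - 5 R \left(-5\right) = 25 R$)
$\frac{-2798 + r}{f{\left(-210 \right)} - 15540} = \frac{-2798 + 8294}{25 \left(-210\right) - 15540} = \frac{5496}{-5250 - 15540} = \frac{5496}{-20790} = 5496 \left(- \frac{1}{20790}\right) = - \frac{916}{3465}$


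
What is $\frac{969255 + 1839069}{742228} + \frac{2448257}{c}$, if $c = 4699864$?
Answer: $\frac{3753976441133}{872092664248} \approx 4.3046$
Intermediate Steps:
$\frac{969255 + 1839069}{742228} + \frac{2448257}{c} = \frac{969255 + 1839069}{742228} + \frac{2448257}{4699864} = 2808324 \cdot \frac{1}{742228} + 2448257 \cdot \frac{1}{4699864} = \frac{702081}{185557} + \frac{2448257}{4699864} = \frac{3753976441133}{872092664248}$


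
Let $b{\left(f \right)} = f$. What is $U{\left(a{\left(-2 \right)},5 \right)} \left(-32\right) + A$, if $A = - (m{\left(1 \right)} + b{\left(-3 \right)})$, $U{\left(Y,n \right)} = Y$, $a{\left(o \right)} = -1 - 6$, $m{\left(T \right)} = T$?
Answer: $226$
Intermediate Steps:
$a{\left(o \right)} = -7$ ($a{\left(o \right)} = -1 - 6 = -7$)
$A = 2$ ($A = - (1 - 3) = \left(-1\right) \left(-2\right) = 2$)
$U{\left(a{\left(-2 \right)},5 \right)} \left(-32\right) + A = \left(-7\right) \left(-32\right) + 2 = 224 + 2 = 226$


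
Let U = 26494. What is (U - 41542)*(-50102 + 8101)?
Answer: 632031048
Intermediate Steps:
(U - 41542)*(-50102 + 8101) = (26494 - 41542)*(-50102 + 8101) = -15048*(-42001) = 632031048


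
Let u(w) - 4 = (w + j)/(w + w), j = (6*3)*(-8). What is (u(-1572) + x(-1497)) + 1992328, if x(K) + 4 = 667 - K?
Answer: 522557047/262 ≈ 1.9945e+6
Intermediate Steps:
j = -144 (j = 18*(-8) = -144)
u(w) = 4 + (-144 + w)/(2*w) (u(w) = 4 + (w - 144)/(w + w) = 4 + (-144 + w)/((2*w)) = 4 + (-144 + w)*(1/(2*w)) = 4 + (-144 + w)/(2*w))
x(K) = 663 - K (x(K) = -4 + (667 - K) = 663 - K)
(u(-1572) + x(-1497)) + 1992328 = ((9/2 - 72/(-1572)) + (663 - 1*(-1497))) + 1992328 = ((9/2 - 72*(-1/1572)) + (663 + 1497)) + 1992328 = ((9/2 + 6/131) + 2160) + 1992328 = (1191/262 + 2160) + 1992328 = 567111/262 + 1992328 = 522557047/262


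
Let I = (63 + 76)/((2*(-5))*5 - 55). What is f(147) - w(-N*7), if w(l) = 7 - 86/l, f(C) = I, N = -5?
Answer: -88/15 ≈ -5.8667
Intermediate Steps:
I = -139/105 (I = 139/(-10*5 - 55) = 139/(-50 - 55) = 139/(-105) = 139*(-1/105) = -139/105 ≈ -1.3238)
f(C) = -139/105
w(l) = 7 - 86/l
f(147) - w(-N*7) = -139/105 - (7 - 86/(-1*(-5)*7)) = -139/105 - (7 - 86/(5*7)) = -139/105 - (7 - 86/35) = -139/105 - 1*159/35 = -139/105 - 159/35 = -88/15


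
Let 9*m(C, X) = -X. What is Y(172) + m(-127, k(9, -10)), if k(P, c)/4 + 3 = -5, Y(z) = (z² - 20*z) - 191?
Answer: 233609/9 ≈ 25957.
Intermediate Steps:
Y(z) = -191 + z² - 20*z
k(P, c) = -32 (k(P, c) = -12 + 4*(-5) = -12 - 20 = -32)
m(C, X) = -X/9 (m(C, X) = (-X)/9 = -X/9)
Y(172) + m(-127, k(9, -10)) = (-191 + 172² - 20*172) - ⅑*(-32) = (-191 + 29584 - 3440) + 32/9 = 25953 + 32/9 = 233609/9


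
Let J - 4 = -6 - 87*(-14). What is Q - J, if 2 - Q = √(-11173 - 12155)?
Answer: -1214 - 108*I*√2 ≈ -1214.0 - 152.74*I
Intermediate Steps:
Q = 2 - 108*I*√2 (Q = 2 - √(-11173 - 12155) = 2 - √(-23328) = 2 - 108*I*√2 ≈ 2.0 - 152.74*I)
J = 1216 (J = 4 + (-6 - 87*(-14)) = 4 + (-6 + 1218) = 4 + 1212 = 1216)
Q - J = (2 - 108*I*√2) - 1*1216 = (2 - 108*I*√2) - 1216 = -1214 - 108*I*√2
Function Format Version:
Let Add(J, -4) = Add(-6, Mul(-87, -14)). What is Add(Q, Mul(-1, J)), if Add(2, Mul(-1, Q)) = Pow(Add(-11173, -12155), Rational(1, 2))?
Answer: Add(-1214, Mul(-108, I, Pow(2, Rational(1, 2)))) ≈ Add(-1214.0, Mul(-152.74, I))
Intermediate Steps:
Q = Add(2, Mul(-108, I, Pow(2, Rational(1, 2)))) (Q = Add(2, Mul(-1, Pow(Add(-11173, -12155), Rational(1, 2)))) = Add(2, Mul(-1, Pow(-23328, Rational(1, 2)))) = Add(2, Mul(-1, Mul(108, I, Pow(2, Rational(1, 2))))) = Add(2, Mul(-108, I, Pow(2, Rational(1, 2)))) ≈ Add(2.0000, Mul(-152.74, I)))
J = 1216 (J = Add(4, Add(-6, Mul(-87, -14))) = Add(4, Add(-6, 1218)) = Add(4, 1212) = 1216)
Add(Q, Mul(-1, J)) = Add(Add(2, Mul(-108, I, Pow(2, Rational(1, 2)))), Mul(-1, 1216)) = Add(Add(2, Mul(-108, I, Pow(2, Rational(1, 2)))), -1216) = Add(-1214, Mul(-108, I, Pow(2, Rational(1, 2))))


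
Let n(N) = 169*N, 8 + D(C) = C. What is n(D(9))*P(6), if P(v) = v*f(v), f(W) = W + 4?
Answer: 10140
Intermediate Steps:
D(C) = -8 + C
f(W) = 4 + W
P(v) = v*(4 + v)
n(D(9))*P(6) = (169*(-8 + 9))*(6*(4 + 6)) = (169*1)*(6*10) = 169*60 = 10140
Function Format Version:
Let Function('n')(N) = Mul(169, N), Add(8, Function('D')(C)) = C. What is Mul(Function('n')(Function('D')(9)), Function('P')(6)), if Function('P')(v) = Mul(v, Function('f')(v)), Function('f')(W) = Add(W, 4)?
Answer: 10140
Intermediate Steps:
Function('D')(C) = Add(-8, C)
Function('f')(W) = Add(4, W)
Function('P')(v) = Mul(v, Add(4, v))
Mul(Function('n')(Function('D')(9)), Function('P')(6)) = Mul(Mul(169, Add(-8, 9)), Mul(6, Add(4, 6))) = Mul(Mul(169, 1), Mul(6, 10)) = Mul(169, 60) = 10140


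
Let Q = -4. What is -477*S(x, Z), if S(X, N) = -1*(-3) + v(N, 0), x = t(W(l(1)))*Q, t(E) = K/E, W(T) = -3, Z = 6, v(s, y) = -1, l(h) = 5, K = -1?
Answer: -954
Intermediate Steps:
t(E) = -1/E
x = -4/3 (x = -1/(-3)*(-4) = -1*(-⅓)*(-4) = (⅓)*(-4) = -4/3 ≈ -1.3333)
S(X, N) = 2 (S(X, N) = -1*(-3) - 1 = 3 - 1 = 2)
-477*S(x, Z) = -477*2 = -954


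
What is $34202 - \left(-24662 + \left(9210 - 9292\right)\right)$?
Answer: $58946$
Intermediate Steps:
$34202 - \left(-24662 + \left(9210 - 9292\right)\right) = 34202 - \left(-24662 - 82\right) = 34202 - -24744 = 34202 + 24744 = 58946$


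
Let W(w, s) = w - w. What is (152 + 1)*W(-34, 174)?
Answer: 0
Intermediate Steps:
W(w, s) = 0
(152 + 1)*W(-34, 174) = (152 + 1)*0 = 153*0 = 0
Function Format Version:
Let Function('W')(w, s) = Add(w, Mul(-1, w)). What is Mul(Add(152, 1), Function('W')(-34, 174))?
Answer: 0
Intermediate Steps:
Function('W')(w, s) = 0
Mul(Add(152, 1), Function('W')(-34, 174)) = Mul(Add(152, 1), 0) = Mul(153, 0) = 0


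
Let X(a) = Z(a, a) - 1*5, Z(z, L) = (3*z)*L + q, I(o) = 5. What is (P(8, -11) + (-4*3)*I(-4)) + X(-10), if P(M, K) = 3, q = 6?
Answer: 244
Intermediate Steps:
Z(z, L) = 6 + 3*L*z (Z(z, L) = (3*z)*L + 6 = 3*L*z + 6 = 6 + 3*L*z)
X(a) = 1 + 3*a**2 (X(a) = (6 + 3*a*a) - 1*5 = (6 + 3*a**2) - 5 = 1 + 3*a**2)
(P(8, -11) + (-4*3)*I(-4)) + X(-10) = (3 - 4*3*5) + (1 + 3*(-10)**2) = (3 - 12*5) + (1 + 3*100) = (3 - 60) + (1 + 300) = -57 + 301 = 244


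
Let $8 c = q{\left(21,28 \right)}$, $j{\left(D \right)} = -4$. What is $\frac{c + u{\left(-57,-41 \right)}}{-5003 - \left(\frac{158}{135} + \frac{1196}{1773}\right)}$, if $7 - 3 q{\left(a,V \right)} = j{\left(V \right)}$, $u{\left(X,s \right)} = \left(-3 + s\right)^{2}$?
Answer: $- \frac{412000875}{1064830808} \approx -0.38692$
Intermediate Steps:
$q{\left(a,V \right)} = \frac{11}{3}$ ($q{\left(a,V \right)} = \frac{7}{3} - - \frac{4}{3} = \frac{7}{3} + \frac{4}{3} = \frac{11}{3}$)
$c = \frac{11}{24}$ ($c = \frac{1}{8} \cdot \frac{11}{3} = \frac{11}{24} \approx 0.45833$)
$\frac{c + u{\left(-57,-41 \right)}}{-5003 - \left(\frac{158}{135} + \frac{1196}{1773}\right)} = \frac{\frac{11}{24} + \left(-3 - 41\right)^{2}}{-5003 - \left(\frac{158}{135} + \frac{1196}{1773}\right)} = \frac{\frac{11}{24} + \left(-44\right)^{2}}{-5003 - \frac{49066}{26595}} = \frac{\frac{11}{24} + 1936}{-5003 - \frac{49066}{26595}} = \frac{46475}{24 \left(-5003 - \frac{49066}{26595}\right)} = \frac{46475}{24 \left(- \frac{133103851}{26595}\right)} = \frac{46475}{24} \left(- \frac{26595}{133103851}\right) = - \frac{412000875}{1064830808}$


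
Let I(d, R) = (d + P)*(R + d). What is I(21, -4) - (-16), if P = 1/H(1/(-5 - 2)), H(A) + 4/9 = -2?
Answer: 8053/22 ≈ 366.05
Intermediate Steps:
H(A) = -22/9 (H(A) = -4/9 - 2 = -22/9)
P = -9/22 (P = 1/(-22/9) = -9/22 ≈ -0.40909)
I(d, R) = (-9/22 + d)*(R + d) (I(d, R) = (d - 9/22)*(R + d) = (-9/22 + d)*(R + d))
I(21, -4) - (-16) = (21² - 9/22*(-4) - 9/22*21 - 4*21) - (-16) = (441 + 18/11 - 189/22 - 84) - 1*(-16) = 7701/22 + 16 = 8053/22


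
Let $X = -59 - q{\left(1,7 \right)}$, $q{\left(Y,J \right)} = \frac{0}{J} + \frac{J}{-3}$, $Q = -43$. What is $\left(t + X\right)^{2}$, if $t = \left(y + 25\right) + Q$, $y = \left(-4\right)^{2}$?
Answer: $\frac{30976}{9} \approx 3441.8$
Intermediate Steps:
$y = 16$
$q{\left(Y,J \right)} = - \frac{J}{3}$ ($q{\left(Y,J \right)} = 0 + J \left(- \frac{1}{3}\right) = 0 - \frac{J}{3} = - \frac{J}{3}$)
$t = -2$ ($t = \left(16 + 25\right) - 43 = 41 - 43 = -2$)
$X = - \frac{170}{3}$ ($X = -59 - \left(- \frac{1}{3}\right) 7 = -59 - - \frac{7}{3} = -59 + \frac{7}{3} = - \frac{170}{3} \approx -56.667$)
$\left(t + X\right)^{2} = \left(-2 - \frac{170}{3}\right)^{2} = \left(- \frac{176}{3}\right)^{2} = \frac{30976}{9}$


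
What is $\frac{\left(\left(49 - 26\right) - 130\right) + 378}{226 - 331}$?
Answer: $- \frac{271}{105} \approx -2.581$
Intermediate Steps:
$\frac{\left(\left(49 - 26\right) - 130\right) + 378}{226 - 331} = \frac{\left(23 - 130\right) + 378}{-105} = \left(-107 + 378\right) \left(- \frac{1}{105}\right) = 271 \left(- \frac{1}{105}\right) = - \frac{271}{105}$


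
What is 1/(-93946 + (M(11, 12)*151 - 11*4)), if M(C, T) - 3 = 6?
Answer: -1/92631 ≈ -1.0796e-5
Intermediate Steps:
M(C, T) = 9 (M(C, T) = 3 + 6 = 9)
1/(-93946 + (M(11, 12)*151 - 11*4)) = 1/(-93946 + (9*151 - 11*4)) = 1/(-93946 + (1359 - 44)) = 1/(-93946 + 1315) = 1/(-92631) = -1/92631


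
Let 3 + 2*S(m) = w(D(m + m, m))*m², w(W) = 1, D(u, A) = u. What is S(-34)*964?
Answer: 555746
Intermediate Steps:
S(m) = -3/2 + m²/2 (S(m) = -3/2 + (1*m²)/2 = -3/2 + m²/2)
S(-34)*964 = (-3/2 + (½)*(-34)²)*964 = (-3/2 + (½)*1156)*964 = (-3/2 + 578)*964 = (1153/2)*964 = 555746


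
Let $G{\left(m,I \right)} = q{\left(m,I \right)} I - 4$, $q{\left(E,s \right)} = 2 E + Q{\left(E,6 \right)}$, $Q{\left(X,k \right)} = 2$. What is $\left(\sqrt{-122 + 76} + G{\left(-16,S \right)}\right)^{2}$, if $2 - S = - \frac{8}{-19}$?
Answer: $\frac{935970}{361} - \frac{1952 i \sqrt{46}}{19} \approx 2592.7 - 696.79 i$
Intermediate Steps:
$S = \frac{30}{19}$ ($S = 2 - - \frac{8}{-19} = 2 - \left(-8\right) \left(- \frac{1}{19}\right) = 2 - \frac{8}{19} = \frac{30}{19} \approx 1.5789$)
$q{\left(E,s \right)} = 2 + 2 E$ ($q{\left(E,s \right)} = 2 E + 2 = 2 + 2 E$)
$G{\left(m,I \right)} = -4 + I \left(2 + 2 m\right)$ ($G{\left(m,I \right)} = \left(2 + 2 m\right) I - 4 = I \left(2 + 2 m\right) - 4 = -4 + I \left(2 + 2 m\right)$)
$\left(\sqrt{-122 + 76} + G{\left(-16,S \right)}\right)^{2} = \left(\sqrt{-122 + 76} + \left(-4 + 2 \cdot \frac{30}{19} \left(1 - 16\right)\right)\right)^{2} = \left(\sqrt{-46} + \left(-4 + 2 \cdot \frac{30}{19} \left(-15\right)\right)\right)^{2} = \left(i \sqrt{46} - \frac{976}{19}\right)^{2} = \left(- \frac{976}{19} + i \sqrt{46}\right)^{2}$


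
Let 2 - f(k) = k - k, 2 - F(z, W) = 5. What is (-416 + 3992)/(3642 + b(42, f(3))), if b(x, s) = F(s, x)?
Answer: 1192/1213 ≈ 0.98269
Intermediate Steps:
F(z, W) = -3 (F(z, W) = 2 - 1*5 = 2 - 5 = -3)
f(k) = 2 (f(k) = 2 - (k - k) = 2 - 1*0 = 2 + 0 = 2)
b(x, s) = -3
(-416 + 3992)/(3642 + b(42, f(3))) = (-416 + 3992)/(3642 - 3) = 3576/3639 = 3576*(1/3639) = 1192/1213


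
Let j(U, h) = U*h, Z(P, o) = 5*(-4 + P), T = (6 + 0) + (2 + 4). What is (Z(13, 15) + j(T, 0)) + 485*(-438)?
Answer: -212385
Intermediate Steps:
T = 12 (T = 6 + 6 = 12)
Z(P, o) = -20 + 5*P
(Z(13, 15) + j(T, 0)) + 485*(-438) = ((-20 + 5*13) + 12*0) + 485*(-438) = ((-20 + 65) + 0) - 212430 = (45 + 0) - 212430 = 45 - 212430 = -212385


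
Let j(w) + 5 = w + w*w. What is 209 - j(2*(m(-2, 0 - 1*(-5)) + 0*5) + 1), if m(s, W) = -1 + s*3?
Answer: 58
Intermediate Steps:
m(s, W) = -1 + 3*s
j(w) = -5 + w + w² (j(w) = -5 + (w + w*w) = -5 + (w + w²) = -5 + w + w²)
209 - j(2*(m(-2, 0 - 1*(-5)) + 0*5) + 1) = 209 - (-5 + (2*((-1 + 3*(-2)) + 0*5) + 1) + (2*((-1 + 3*(-2)) + 0*5) + 1)²) = 209 - (-5 + (2*((-1 - 6) + 0) + 1) + (2*((-1 - 6) + 0) + 1)²) = 209 - (-5 + (2*(-7 + 0) + 1) + (2*(-7 + 0) + 1)²) = 209 - (-5 + (2*(-7) + 1) + (2*(-7) + 1)²) = 209 - (-5 + (-14 + 1) + (-14 + 1)²) = 209 - (-5 - 13 + (-13)²) = 209 - (-5 - 13 + 169) = 209 - 1*151 = 209 - 151 = 58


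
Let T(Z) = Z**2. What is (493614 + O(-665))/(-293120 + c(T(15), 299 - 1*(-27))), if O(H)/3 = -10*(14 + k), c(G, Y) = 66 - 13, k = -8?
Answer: -54826/32563 ≈ -1.6837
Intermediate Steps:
c(G, Y) = 53
O(H) = -180 (O(H) = 3*(-10*(14 - 8)) = 3*(-10*6) = 3*(-60) = -180)
(493614 + O(-665))/(-293120 + c(T(15), 299 - 1*(-27))) = (493614 - 180)/(-293120 + 53) = 493434/(-293067) = 493434*(-1/293067) = -54826/32563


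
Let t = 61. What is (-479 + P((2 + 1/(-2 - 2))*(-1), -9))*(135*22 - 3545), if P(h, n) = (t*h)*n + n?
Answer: -1087325/4 ≈ -2.7183e+5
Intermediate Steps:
P(h, n) = n + 61*h*n (P(h, n) = (61*h)*n + n = 61*h*n + n = n + 61*h*n)
(-479 + P((2 + 1/(-2 - 2))*(-1), -9))*(135*22 - 3545) = (-479 - 9*(1 + 61*((2 + 1/(-2 - 2))*(-1))))*(135*22 - 3545) = (-479 - 9*(1 + 61*((2 + 1/(-4))*(-1))))*(2970 - 3545) = (-479 - 9*(1 + 61*((2 - ¼)*(-1))))*(-575) = (-479 - 9*(1 + 61*((7/4)*(-1))))*(-575) = (-479 - 9*(1 + 61*(-7/4)))*(-575) = (-479 - 9*(1 - 427/4))*(-575) = (-479 - 9*(-423/4))*(-575) = (-479 + 3807/4)*(-575) = (1891/4)*(-575) = -1087325/4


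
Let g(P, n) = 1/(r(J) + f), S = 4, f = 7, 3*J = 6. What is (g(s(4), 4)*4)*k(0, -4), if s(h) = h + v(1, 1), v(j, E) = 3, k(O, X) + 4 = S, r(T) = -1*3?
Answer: 0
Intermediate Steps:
J = 2 (J = (⅓)*6 = 2)
r(T) = -3
k(O, X) = 0 (k(O, X) = -4 + 4 = 0)
s(h) = 3 + h (s(h) = h + 3 = 3 + h)
g(P, n) = ¼ (g(P, n) = 1/(-3 + 7) = 1/4 = ¼)
(g(s(4), 4)*4)*k(0, -4) = ((¼)*4)*0 = 1*0 = 0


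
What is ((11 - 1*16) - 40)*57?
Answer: -2565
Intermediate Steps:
((11 - 1*16) - 40)*57 = ((11 - 16) - 40)*57 = (-5 - 40)*57 = -45*57 = -2565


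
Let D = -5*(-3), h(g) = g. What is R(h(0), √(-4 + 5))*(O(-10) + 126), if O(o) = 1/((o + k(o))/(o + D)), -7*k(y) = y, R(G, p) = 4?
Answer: 1505/3 ≈ 501.67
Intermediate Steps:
D = 15
k(y) = -y/7
O(o) = 7*(15 + o)/(6*o) (O(o) = 1/((o - o/7)/(o + 15)) = 1/((6*o/7)/(15 + o)) = 1/(6*o/(7*(15 + o))) = 7*(15 + o)/(6*o))
R(h(0), √(-4 + 5))*(O(-10) + 126) = 4*((7/6)*(15 - 10)/(-10) + 126) = 4*((7/6)*(-⅒)*5 + 126) = 4*(-7/12 + 126) = 4*(1505/12) = 1505/3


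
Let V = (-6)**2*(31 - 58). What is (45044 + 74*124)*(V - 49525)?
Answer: -2737947340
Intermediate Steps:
V = -972 (V = 36*(-27) = -972)
(45044 + 74*124)*(V - 49525) = (45044 + 74*124)*(-972 - 49525) = (45044 + 9176)*(-50497) = 54220*(-50497) = -2737947340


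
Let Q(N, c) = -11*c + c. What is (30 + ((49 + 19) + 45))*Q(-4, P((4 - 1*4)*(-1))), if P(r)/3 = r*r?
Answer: 0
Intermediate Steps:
P(r) = 3*r² (P(r) = 3*(r*r) = 3*r²)
Q(N, c) = -10*c
(30 + ((49 + 19) + 45))*Q(-4, P((4 - 1*4)*(-1))) = (30 + ((49 + 19) + 45))*(-30*((4 - 1*4)*(-1))²) = (30 + (68 + 45))*(-30*((4 - 4)*(-1))²) = (30 + 113)*(-30*(0*(-1))²) = 143*(-30*0²) = 143*(-30*0) = 143*(-10*0) = 143*0 = 0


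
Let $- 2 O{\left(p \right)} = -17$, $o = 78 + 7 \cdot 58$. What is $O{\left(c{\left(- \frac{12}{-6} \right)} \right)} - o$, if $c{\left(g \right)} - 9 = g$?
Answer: $- \frac{951}{2} \approx -475.5$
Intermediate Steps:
$c{\left(g \right)} = 9 + g$
$o = 484$ ($o = 78 + 406 = 484$)
$O{\left(p \right)} = \frac{17}{2}$ ($O{\left(p \right)} = \left(- \frac{1}{2}\right) \left(-17\right) = \frac{17}{2}$)
$O{\left(c{\left(- \frac{12}{-6} \right)} \right)} - o = \frac{17}{2} - 484 = - \frac{951}{2}$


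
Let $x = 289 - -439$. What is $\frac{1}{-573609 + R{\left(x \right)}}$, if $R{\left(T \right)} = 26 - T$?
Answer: $- \frac{1}{574311} \approx -1.7412 \cdot 10^{-6}$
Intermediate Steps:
$x = 728$ ($x = 289 + 439 = 728$)
$\frac{1}{-573609 + R{\left(x \right)}} = \frac{1}{-573609 + \left(26 - 728\right)} = \frac{1}{-573609 - 702} = \frac{1}{-574311} = - \frac{1}{574311}$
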